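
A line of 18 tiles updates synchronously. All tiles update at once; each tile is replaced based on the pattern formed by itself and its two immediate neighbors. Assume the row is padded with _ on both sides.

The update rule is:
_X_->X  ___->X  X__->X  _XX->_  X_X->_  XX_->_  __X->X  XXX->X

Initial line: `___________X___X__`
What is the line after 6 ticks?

_X___XXXXXXXX___X_

XXXXXXXXXXXXXXXXXX
_XXXXXXXXXXXXXXXX_
X_XXXXXXXXXXXXXX_X
X__XXXXXXXXXXXX__X
XXX_XXXXXXXXXX_XXX
_X___XXXXXXXX___X_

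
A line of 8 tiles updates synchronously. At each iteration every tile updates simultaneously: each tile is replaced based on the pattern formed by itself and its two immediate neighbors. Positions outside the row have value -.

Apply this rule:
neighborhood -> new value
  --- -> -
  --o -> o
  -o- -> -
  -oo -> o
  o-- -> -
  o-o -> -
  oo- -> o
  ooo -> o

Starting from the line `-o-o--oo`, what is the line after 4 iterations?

iteration 1: o----ooo
iteration 2: ----oooo
iteration 3: ---ooooo
iteration 4: --oooooo

--oooooo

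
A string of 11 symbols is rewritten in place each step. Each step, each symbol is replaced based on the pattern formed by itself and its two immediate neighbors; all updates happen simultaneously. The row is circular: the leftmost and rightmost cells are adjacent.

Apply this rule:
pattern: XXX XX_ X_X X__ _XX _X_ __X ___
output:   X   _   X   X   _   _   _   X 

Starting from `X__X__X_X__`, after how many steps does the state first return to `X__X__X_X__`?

_X__X__X_X_
__X__X__X_X
X__X__X__X_
_X__X__X__X
X_X__X__X__
_X_X__X__X_
__X_X__X__X
X__X_X__X__
_X__X_X__X_
__X__X_X__X
X__X__X_X__

11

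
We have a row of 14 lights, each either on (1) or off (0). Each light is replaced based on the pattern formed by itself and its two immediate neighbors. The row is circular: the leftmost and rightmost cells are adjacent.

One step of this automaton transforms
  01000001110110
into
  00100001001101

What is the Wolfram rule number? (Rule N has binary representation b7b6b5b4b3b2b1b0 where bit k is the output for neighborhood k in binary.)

position 8: 111 → 0  (bit 7 = 0)
position 9: 110 → 0  (bit 6 = 0)
position 10: 101 → 1  (bit 5 = 1)
position 2: 100 → 1  (bit 4 = 1)
position 7: 011 → 1  (bit 3 = 1)
position 1: 010 → 0  (bit 2 = 0)
position 0: 001 → 0  (bit 1 = 0)
position 3: 000 → 0  (bit 0 = 0)
bits b7..b0 = 00111000 = 56

56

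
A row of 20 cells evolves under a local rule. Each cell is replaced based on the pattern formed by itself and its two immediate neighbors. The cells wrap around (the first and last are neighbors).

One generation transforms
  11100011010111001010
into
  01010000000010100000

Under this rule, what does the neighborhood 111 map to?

At position 1 the neighborhood is 111; the next row has 1 there.

1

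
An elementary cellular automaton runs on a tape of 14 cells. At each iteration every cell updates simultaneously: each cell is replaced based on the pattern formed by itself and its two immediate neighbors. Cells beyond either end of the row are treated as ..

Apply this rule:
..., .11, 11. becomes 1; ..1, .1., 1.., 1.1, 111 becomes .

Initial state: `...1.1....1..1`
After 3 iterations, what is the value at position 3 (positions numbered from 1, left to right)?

iteration 1: 11.....11.....
iteration 2: 11.111.11.1111
iteration 3: 11.1.1.11.1..1
position 3 holds .

.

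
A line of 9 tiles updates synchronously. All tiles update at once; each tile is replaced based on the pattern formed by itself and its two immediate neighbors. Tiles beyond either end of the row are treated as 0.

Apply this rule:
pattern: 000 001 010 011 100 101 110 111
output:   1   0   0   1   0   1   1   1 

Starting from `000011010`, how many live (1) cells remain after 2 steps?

8

step 1: 111011100
step 2: 111111101
count of 1: 8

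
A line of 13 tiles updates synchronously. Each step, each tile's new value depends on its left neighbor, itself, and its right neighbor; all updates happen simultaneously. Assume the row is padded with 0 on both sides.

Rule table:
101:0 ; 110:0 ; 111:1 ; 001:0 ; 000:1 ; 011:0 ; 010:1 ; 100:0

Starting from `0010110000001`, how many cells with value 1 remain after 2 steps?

step 1: 1010000111101
step 2: 1010110011001
count of 1: 7

7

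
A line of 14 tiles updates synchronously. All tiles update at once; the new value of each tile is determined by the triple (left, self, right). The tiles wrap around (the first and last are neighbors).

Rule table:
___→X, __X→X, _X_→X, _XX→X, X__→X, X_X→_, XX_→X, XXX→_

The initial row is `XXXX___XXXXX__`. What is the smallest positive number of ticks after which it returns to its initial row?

tick 1: X__XXXXX___XXX
tick 2: XXXX___XXXXX__

2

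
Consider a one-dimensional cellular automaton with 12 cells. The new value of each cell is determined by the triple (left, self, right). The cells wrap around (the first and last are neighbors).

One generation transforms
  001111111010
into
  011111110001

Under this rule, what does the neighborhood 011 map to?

1

At position 2 the neighborhood is 011; the next row has 1 there.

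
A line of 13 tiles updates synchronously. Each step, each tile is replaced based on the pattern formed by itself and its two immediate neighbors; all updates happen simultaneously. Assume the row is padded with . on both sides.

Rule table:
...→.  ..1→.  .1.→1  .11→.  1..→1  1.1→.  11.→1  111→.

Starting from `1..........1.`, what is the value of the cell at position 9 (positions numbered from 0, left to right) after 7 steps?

.

step 1: 11.........11
step 2: .11.........1
step 3: ..11........1
step 4: ...11.......1
step 5: ....11......1
step 6: .....11.....1
step 7: ......11....1
position 9 holds .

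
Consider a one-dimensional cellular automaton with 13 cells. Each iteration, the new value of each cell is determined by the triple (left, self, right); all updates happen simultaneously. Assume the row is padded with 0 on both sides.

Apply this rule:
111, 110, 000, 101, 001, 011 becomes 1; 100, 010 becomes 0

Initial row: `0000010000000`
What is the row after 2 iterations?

1111100111111
1111101111111

1111101111111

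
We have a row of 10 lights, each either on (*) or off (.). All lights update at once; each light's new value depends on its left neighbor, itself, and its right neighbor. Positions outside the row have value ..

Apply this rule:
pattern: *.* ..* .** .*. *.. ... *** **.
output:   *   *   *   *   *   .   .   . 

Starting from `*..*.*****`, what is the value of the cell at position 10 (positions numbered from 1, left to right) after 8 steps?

******....
*.....*...
**...***..
*.*.**..*.
*****.****
*....**...
**..**.*..
*.***.***.
position 10 holds .

.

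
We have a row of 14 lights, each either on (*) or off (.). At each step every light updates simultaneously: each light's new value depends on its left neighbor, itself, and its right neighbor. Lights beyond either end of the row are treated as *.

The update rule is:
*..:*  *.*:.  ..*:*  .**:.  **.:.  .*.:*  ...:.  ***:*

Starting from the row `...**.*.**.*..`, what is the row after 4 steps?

*.*...*....***
..**.***..*.**
**....*.***..*
*.*..**..*.**.

*.*..**..*.**.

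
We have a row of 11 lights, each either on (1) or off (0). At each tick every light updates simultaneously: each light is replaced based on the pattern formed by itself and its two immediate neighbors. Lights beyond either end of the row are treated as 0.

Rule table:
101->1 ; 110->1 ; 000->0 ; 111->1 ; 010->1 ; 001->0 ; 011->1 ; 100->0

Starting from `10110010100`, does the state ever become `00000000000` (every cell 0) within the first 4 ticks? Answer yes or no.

no

11110011100
11110011100  (fixed point — unchanged through tick 4)
tick 4 is 11110011100, still not uniform 0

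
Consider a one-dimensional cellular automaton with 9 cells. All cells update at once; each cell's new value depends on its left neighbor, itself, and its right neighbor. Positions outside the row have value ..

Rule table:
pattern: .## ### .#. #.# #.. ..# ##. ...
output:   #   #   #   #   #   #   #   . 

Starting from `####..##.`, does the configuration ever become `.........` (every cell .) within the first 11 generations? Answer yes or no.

#########
#########  (fixed point — unchanged through generation 11)
generation 11 is #########, still not uniform .

no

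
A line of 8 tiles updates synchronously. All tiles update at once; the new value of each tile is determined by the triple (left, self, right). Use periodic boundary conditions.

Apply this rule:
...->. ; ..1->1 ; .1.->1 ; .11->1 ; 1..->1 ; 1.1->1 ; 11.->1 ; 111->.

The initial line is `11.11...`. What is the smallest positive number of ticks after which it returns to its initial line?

6

111111.1
.....111
1...11.1
11.11111
.111....
11.11...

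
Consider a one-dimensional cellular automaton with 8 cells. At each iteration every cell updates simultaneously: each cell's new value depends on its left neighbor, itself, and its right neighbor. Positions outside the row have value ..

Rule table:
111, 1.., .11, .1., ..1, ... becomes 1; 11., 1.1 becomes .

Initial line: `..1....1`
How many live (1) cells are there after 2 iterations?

11111111
1111111.
count of 1: 7

7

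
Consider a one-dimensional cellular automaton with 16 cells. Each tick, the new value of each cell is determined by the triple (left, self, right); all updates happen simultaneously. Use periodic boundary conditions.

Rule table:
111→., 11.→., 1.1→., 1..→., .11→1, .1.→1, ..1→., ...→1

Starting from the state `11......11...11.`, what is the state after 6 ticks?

1..1.1..1..1.1..

1..1111.1..1.1..
1..1....1..1.1..
1..1.11.1..1.1..
1..1.1..1..1.1..
1..1.1..1..1.1..  (fixed point — unchanged through tick 6)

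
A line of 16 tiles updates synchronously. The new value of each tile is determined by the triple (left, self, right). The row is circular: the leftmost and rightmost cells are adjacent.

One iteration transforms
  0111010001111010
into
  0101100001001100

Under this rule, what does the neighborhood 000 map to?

At position 7 the neighborhood is 000; the next row has 0 there.

0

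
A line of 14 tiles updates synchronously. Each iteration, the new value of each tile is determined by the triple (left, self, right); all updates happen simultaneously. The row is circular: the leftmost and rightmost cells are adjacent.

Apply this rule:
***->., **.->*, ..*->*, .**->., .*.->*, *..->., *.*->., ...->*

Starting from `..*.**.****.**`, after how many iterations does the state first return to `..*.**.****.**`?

.**..*....*..*
..*.**.****.**

2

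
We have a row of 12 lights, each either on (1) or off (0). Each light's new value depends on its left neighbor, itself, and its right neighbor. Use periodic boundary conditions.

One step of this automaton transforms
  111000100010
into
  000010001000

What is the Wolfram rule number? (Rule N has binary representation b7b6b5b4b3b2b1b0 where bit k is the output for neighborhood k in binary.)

1

position 1: 111 → 0  (bit 7 = 0)
position 2: 110 → 0  (bit 6 = 0)
position 11: 101 → 0  (bit 5 = 0)
position 3: 100 → 0  (bit 4 = 0)
position 0: 011 → 0  (bit 3 = 0)
position 6: 010 → 0  (bit 2 = 0)
position 5: 001 → 0  (bit 1 = 0)
position 4: 000 → 1  (bit 0 = 1)
bits b7..b0 = 00000001 = 1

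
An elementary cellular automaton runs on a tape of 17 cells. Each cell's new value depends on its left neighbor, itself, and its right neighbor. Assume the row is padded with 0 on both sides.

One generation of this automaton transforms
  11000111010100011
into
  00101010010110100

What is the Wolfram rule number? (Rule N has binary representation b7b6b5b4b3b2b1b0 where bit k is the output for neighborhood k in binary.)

position 6: 111 → 1  (bit 7 = 1)
position 1: 110 → 0  (bit 6 = 0)
position 8: 101 → 0  (bit 5 = 0)
position 2: 100 → 1  (bit 4 = 1)
position 0: 011 → 0  (bit 3 = 0)
position 9: 010 → 1  (bit 2 = 1)
position 4: 001 → 1  (bit 1 = 1)
position 3: 000 → 0  (bit 0 = 0)
bits b7..b0 = 10010110 = 150

150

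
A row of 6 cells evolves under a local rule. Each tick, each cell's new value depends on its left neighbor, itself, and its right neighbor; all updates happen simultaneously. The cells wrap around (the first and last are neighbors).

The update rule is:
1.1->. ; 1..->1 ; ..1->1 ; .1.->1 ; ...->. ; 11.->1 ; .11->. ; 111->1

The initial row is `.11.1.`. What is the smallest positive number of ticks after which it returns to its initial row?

1.1.11
1.1..1
1.111.
1..11.
111.1.
.11.1.

6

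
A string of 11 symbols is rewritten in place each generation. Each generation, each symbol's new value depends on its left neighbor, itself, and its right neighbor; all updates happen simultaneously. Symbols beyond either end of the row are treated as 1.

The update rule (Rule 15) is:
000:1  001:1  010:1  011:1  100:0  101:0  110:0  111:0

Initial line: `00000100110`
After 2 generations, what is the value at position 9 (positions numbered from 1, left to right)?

0

generation 1: 01111101100
generation 2: 01000001001
position 9 holds 0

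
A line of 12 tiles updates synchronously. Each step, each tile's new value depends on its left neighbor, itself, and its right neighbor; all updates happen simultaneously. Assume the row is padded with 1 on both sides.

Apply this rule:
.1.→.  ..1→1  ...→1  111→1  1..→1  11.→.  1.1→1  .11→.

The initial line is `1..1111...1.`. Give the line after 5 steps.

step 1: .11.11.111.1
step 2: 1..1..1.1.1.
step 3: .11.11.1.1.1
step 4: 1..1..1.1.1.  (repeats step 2; period 2)
step 5: .11.11.1.1.1

.11.11.1.1.1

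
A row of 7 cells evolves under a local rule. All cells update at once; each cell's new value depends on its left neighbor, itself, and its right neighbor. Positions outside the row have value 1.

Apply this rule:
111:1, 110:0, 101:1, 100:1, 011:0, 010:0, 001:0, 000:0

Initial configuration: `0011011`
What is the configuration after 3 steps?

1010001

step 1: 1000101
step 2: 0100010
step 3: 1010001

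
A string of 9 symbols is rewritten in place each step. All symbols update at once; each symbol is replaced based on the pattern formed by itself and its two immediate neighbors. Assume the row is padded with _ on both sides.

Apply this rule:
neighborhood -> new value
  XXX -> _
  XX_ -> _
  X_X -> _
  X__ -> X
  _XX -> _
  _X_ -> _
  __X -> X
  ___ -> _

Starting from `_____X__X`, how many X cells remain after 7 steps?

2

____X_XX_
___X____X
__X_X__X_
_X___XX_X
X_X_X____
_____X___
____X_X__
count of X: 2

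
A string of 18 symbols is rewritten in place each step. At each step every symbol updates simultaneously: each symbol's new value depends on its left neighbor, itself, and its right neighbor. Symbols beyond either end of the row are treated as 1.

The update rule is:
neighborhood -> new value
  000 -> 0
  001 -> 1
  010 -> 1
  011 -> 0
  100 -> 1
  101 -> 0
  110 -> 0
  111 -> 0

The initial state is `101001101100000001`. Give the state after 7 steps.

000000000100000010

001110000010000010
110001000111000110
001011101000101000
111000001101101101
000100010000000000
101110111000000001
000000000100000010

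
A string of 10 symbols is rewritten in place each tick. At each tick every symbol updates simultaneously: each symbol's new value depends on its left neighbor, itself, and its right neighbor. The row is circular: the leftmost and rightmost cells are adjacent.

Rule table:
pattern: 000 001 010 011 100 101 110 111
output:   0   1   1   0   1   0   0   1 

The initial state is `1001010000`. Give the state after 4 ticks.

tick 1: 1111011001
tick 2: 1110000110
tick 3: 0101001000
tick 4: 1101111100

1101111100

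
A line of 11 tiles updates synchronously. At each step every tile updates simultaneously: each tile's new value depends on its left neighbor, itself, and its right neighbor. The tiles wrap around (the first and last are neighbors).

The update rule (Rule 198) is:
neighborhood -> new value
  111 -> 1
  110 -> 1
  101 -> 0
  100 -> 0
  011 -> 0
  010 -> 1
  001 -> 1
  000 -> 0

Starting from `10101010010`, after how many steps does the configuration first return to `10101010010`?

2

10101010110
10101010010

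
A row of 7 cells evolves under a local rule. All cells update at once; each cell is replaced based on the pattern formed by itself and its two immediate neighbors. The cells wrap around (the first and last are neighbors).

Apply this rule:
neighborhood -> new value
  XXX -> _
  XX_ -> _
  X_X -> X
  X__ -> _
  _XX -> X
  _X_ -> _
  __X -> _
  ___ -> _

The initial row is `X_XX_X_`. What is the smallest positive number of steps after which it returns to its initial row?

7

_XX_X_X
XX_X_X_
X_X_X_X
_X_X_XX
X_X_XX_
_X_XX_X
X_XX_X_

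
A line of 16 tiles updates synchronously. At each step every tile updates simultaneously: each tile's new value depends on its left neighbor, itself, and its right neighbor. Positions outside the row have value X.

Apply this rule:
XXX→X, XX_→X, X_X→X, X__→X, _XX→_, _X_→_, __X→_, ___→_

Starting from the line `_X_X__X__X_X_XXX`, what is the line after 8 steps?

XXXXXXXX_X_X__X_

X_X_X__X__X_X_XX
XX_X_X__X__X_X_X
XXX_X_X__X__X_X_
XXXX_X_X__X__X_X
XXXXX_X_X__X__X_
XXXXXX_X_X__X__X
XXXXXXX_X_X__X__
XXXXXXXX_X_X__X_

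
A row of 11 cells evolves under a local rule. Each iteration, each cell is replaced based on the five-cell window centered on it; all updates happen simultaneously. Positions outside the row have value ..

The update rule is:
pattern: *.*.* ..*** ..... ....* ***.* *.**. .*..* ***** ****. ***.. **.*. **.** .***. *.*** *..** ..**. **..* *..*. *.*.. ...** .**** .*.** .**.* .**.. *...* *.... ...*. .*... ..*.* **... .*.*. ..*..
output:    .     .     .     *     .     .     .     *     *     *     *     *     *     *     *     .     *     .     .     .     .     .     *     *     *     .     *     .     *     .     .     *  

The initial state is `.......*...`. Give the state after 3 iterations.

.***.*.*...

.....***...
...*..**...
.***.*.*...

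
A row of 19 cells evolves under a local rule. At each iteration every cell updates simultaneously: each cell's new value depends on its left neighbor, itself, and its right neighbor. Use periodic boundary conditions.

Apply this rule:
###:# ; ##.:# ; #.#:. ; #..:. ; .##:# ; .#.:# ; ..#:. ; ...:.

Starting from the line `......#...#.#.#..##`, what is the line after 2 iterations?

......#...#.#.#..##

......#...#.#.#..##  (fixed point — unchanged through iteration 2)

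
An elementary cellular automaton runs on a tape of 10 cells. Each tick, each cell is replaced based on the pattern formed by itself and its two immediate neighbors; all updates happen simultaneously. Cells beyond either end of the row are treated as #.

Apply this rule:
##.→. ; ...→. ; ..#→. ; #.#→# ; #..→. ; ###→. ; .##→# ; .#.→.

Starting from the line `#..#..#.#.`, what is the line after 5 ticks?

.......#.#
........##
........#.
.........#
.........#

.........#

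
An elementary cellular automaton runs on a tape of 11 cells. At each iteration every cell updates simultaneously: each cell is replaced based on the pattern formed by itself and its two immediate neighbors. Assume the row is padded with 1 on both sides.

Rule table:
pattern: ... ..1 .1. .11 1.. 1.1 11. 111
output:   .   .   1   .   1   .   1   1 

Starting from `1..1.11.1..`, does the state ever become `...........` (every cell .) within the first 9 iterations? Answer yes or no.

no

11.1..1.11.
11.11.1..1.
11..1.11.1.
111.1..1.1.
111.11.1.1.
111..1.1.1.
1111.1.1.1.
1111.1.1.1.  (fixed point — unchanged through iteration 9)
iteration 9 is 1111.1.1.1., still not uniform .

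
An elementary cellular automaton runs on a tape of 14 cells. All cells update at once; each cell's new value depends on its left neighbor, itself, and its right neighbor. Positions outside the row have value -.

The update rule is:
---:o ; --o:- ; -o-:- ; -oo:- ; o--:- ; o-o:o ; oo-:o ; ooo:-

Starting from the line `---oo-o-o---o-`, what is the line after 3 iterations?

iteration 1: oo--oo-o--o---
iteration 2: -o---oo-----oo
iteration 3: ---o--o-ooo--o

---o--o-ooo--o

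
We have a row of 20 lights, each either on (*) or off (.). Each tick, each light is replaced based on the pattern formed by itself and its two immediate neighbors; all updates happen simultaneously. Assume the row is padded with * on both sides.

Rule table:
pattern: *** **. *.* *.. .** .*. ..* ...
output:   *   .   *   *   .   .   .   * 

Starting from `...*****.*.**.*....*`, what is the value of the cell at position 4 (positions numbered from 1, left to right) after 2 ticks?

**..***.*.*..*.***..
*.*..*.*.*.*..*.*.*.
position 4 holds .

.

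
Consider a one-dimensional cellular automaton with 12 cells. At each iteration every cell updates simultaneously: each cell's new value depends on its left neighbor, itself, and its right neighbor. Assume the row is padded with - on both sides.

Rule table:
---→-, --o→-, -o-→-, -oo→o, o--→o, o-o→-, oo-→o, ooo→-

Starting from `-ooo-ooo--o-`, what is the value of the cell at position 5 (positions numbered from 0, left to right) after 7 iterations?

-o-o-o-oo--o
-------ooo--
-------o-oo-
---------ooo
---------o-o
------------
------------
position 5 holds -

-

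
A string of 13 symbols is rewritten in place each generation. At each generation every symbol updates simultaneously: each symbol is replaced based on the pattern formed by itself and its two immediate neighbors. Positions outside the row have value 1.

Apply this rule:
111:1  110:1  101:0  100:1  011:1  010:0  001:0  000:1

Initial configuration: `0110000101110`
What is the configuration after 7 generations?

0111110001110
0111111101110
0111111101110  (fixed point — unchanged through generation 7)

0111111101110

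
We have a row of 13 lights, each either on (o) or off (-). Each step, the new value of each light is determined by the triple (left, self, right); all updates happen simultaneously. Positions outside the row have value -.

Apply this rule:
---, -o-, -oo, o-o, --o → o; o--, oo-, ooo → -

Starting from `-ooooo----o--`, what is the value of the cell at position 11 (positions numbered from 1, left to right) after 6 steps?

oo-----oooo-o
o--ooooo---oo
o-oo-----ooo-
ooo--ooooo---
o---oo-----oo
o-ooo--ooooo-
position 11 holds o

o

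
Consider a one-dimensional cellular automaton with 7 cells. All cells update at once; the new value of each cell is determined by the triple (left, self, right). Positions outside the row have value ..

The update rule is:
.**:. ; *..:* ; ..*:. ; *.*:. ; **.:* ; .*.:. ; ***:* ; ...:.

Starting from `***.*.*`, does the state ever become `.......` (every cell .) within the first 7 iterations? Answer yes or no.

iteration 1: .**....
iteration 2: ..**...
iteration 3: ...**..
iteration 4: ....**.
iteration 5: .....**
iteration 6: ......*
iteration 7: .......
all cells are . at iteration 7

yes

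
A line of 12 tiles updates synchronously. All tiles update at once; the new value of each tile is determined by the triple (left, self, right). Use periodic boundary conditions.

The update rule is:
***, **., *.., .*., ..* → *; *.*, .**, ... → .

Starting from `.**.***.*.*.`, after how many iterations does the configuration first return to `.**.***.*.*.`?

12

*.*..**.*.**
*.***.*.*..*
*..**.*.***.
***.*.*..**.
.**.*.***.*.
*.*.*..**.**
*.*.***.*..*
*.*..**.***.
*.***.*..**.
*..**.***.*.
***.*..**.*.
.**.***.*.*.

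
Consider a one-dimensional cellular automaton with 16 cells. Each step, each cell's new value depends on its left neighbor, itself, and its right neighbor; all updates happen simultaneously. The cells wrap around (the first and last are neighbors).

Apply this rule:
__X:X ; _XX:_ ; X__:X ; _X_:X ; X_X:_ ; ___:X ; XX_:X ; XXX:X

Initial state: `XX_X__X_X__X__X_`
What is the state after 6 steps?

XXXXXX__XXX__XXX

_X_XXXX_XXXXXXX_
XX__XXX__XXXXXXX
XXXX_XXXX_XXXXXX
XXXX__XXX__XXXXX
XXXXXX_XXXX_XXXX
XXXXXX__XXX__XXX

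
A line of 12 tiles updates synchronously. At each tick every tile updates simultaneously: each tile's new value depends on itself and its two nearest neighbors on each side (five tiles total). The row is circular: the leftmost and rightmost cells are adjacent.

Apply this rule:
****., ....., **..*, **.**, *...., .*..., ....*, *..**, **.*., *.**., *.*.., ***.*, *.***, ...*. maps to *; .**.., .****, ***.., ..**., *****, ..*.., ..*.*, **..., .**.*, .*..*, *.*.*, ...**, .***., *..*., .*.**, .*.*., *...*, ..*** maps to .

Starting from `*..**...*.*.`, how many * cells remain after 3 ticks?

7

*.*....*....
..*****.****
**...****.*.
count of *: 7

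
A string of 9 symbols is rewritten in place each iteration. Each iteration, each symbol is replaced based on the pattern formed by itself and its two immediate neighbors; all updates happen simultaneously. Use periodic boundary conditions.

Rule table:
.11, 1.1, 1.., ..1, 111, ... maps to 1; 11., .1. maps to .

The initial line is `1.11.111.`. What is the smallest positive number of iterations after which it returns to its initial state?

9

iteration 1: .11.111.1
iteration 2: 11.111.1.
iteration 3: 1.111.1.1
iteration 4: .111.1.11
iteration 5: 111.1.11.
iteration 6: 11.1.11.1
iteration 7: 1.1.11.11
iteration 8: .1.11.111
iteration 9: 1.11.111.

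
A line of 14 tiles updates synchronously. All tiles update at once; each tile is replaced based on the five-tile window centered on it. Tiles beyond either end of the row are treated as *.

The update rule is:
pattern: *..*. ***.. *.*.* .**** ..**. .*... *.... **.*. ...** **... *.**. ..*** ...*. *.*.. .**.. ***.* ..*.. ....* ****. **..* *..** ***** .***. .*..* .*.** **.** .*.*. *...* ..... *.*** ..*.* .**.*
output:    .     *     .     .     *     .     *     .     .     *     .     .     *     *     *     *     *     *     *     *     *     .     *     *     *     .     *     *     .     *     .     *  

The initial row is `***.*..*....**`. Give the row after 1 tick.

.**.**.*.**...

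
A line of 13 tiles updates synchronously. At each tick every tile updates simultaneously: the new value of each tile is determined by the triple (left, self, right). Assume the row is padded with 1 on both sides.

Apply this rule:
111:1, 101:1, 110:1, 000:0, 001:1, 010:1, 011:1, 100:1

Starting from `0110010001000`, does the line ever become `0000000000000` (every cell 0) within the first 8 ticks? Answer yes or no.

no

1111111011101
1111111111111
1111111111111  (fixed point — unchanged through tick 8)
tick 8 is 1111111111111, still not uniform 0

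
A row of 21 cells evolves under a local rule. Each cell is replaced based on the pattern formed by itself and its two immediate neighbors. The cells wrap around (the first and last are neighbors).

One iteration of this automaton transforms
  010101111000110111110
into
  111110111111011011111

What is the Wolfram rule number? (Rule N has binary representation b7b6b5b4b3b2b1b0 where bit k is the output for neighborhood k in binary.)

position 6: 111 → 1  (bit 7 = 1)
position 8: 110 → 1  (bit 6 = 1)
position 2: 101 → 1  (bit 5 = 1)
position 9: 100 → 1  (bit 4 = 1)
position 5: 011 → 0  (bit 3 = 0)
position 1: 010 → 1  (bit 2 = 1)
position 0: 001 → 1  (bit 1 = 1)
position 10: 000 → 1  (bit 0 = 1)
bits b7..b0 = 11110111 = 247

247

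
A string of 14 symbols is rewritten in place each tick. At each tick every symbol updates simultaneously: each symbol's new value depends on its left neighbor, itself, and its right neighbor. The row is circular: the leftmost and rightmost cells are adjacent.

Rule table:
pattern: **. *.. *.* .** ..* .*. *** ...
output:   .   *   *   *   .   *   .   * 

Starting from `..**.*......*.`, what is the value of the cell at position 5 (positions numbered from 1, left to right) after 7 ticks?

*

*.*.*******.**
.****......**.
.*...*****.*.*
****.*....****
....*****.*...
***.*....*****
...*****.*....
position 5 holds *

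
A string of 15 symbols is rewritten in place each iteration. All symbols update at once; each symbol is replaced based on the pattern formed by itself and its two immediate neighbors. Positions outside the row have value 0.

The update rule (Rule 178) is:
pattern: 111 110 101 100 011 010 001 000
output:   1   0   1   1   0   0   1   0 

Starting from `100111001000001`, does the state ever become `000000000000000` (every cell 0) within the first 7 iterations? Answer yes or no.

no

011010110100010
100101001010101
011010110101010
100101001010101  (repeats iteration 2; period 2)
iteration 7: 011010110101010
iteration 7 is 011010110101010, still not uniform 0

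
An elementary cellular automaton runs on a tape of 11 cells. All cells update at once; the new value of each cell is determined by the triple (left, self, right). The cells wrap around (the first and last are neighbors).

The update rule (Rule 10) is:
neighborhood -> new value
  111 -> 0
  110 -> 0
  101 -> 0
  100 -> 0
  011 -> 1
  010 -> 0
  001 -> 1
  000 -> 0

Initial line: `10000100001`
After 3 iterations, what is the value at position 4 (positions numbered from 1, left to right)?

00001000011
00010000110
00100001100
position 4 holds 0

0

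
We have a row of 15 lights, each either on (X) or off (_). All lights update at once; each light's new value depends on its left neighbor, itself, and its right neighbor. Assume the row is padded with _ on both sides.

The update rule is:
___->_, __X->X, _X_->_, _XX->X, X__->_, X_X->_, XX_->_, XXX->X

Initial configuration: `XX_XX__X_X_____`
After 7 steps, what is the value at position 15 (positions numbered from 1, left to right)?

_

step 1: X__X__X________
step 2: __X__X_________
step 3: _X__X__________
step 4: X__X___________
step 5: __X____________
step 6: _X_____________
step 7: X______________
position 15 holds _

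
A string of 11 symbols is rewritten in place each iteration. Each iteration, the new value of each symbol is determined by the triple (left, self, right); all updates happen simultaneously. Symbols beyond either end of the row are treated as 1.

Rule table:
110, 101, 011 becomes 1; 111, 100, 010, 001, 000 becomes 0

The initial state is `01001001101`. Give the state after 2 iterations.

10000001000

iteration 1: 10000001111
iteration 2: 10000001000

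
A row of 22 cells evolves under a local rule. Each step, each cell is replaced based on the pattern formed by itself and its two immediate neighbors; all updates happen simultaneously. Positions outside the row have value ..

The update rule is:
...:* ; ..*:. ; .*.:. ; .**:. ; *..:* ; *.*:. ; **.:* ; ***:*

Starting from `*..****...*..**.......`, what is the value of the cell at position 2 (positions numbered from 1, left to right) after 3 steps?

.*..*****..*..********
..*..*****..*..*******
*..*..*****..*..******
position 2 holds .

.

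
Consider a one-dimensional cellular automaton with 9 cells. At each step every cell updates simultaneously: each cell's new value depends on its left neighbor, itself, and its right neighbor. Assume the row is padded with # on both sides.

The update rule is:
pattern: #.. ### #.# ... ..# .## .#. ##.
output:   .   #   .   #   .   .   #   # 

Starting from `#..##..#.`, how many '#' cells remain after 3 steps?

step 1: #...#..#.
step 2: #.#.#..#.
step 3: #.#.#..#.
count of #: 4

4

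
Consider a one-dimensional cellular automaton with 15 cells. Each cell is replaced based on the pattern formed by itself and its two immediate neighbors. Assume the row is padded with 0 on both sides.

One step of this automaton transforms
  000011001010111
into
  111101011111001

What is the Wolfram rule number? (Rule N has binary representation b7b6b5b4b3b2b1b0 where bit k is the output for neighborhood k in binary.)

103

position 13: 111 → 0  (bit 7 = 0)
position 5: 110 → 1  (bit 6 = 1)
position 9: 101 → 1  (bit 5 = 1)
position 6: 100 → 0  (bit 4 = 0)
position 4: 011 → 0  (bit 3 = 0)
position 8: 010 → 1  (bit 2 = 1)
position 3: 001 → 1  (bit 1 = 1)
position 0: 000 → 1  (bit 0 = 1)
bits b7..b0 = 01100111 = 103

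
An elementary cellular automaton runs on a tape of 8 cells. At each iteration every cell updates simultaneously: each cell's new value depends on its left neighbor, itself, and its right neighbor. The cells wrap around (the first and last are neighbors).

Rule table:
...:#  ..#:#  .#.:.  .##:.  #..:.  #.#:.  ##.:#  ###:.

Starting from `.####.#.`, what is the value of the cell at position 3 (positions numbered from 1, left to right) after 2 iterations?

iteration 1: #...#...
iteration 2: ..##..##
position 3 holds #

#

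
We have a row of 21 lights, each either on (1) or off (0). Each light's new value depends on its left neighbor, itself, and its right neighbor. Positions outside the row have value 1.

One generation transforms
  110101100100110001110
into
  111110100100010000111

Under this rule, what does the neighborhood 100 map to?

At position 7 the neighborhood is 100; the next row has 0 there.

0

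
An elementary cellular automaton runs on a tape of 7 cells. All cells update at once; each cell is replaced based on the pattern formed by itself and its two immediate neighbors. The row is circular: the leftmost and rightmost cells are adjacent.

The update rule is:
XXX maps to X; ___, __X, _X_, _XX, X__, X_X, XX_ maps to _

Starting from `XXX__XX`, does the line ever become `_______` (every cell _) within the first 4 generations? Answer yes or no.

yes

generation 1: XX____X
generation 2: X______
generation 3: _______
all cells are _ at generation 3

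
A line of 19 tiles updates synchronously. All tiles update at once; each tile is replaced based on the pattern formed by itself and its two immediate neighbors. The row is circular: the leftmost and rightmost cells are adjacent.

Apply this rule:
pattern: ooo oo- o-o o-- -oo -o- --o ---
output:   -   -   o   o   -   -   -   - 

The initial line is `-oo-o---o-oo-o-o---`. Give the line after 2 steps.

---o-o---o--o-o-o--
----o-o---o--o-o-o-

----o-o---o--o-o-o-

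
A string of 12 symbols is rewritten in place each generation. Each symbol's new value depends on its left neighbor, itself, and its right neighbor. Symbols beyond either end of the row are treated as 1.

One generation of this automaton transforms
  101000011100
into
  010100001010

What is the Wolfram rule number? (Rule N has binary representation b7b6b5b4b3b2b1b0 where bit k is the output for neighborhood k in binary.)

position 8: 111 → 1  (bit 7 = 1)
position 0: 110 → 0  (bit 6 = 0)
position 1: 101 → 1  (bit 5 = 1)
position 3: 100 → 1  (bit 4 = 1)
position 7: 011 → 0  (bit 3 = 0)
position 2: 010 → 0  (bit 2 = 0)
position 6: 001 → 0  (bit 1 = 0)
position 4: 000 → 0  (bit 0 = 0)
bits b7..b0 = 10110000 = 176

176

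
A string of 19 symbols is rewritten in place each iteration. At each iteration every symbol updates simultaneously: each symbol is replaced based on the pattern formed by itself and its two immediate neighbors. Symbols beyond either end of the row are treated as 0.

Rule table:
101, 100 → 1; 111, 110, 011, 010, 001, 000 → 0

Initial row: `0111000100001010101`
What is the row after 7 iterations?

0000000000100010000

iteration 1: 0000100010000101010
iteration 2: 0000010001000010101
iteration 3: 0000001000100001010
iteration 4: 0000000100010000101
iteration 5: 0000000010001000010
iteration 6: 0000000001000100001
iteration 7: 0000000000100010000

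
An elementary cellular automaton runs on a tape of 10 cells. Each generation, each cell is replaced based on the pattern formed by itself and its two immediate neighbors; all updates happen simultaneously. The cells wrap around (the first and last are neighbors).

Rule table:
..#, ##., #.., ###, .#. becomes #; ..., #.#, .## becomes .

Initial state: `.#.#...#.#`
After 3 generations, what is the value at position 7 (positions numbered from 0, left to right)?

generation 1: .#.##.##.#
generation 2: .#..#..#.#
generation 3: .#######.#
position 7 holds #

#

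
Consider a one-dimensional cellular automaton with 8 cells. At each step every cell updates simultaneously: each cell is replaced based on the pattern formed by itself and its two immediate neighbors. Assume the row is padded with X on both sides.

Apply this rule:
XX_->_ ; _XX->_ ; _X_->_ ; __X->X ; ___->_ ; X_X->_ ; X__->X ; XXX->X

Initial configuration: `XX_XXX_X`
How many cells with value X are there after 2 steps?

step 1: X___X___
step 2: _X_X_X_X
count of X: 4

4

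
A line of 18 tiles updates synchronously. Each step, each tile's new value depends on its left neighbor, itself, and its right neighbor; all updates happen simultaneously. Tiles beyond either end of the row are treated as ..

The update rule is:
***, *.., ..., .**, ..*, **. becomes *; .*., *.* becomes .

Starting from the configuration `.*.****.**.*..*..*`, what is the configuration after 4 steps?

*******.******.***

step 1: *..****.**..**.**.
step 2: .******.******.***
step 3: *******.******.***
step 4: *******.******.***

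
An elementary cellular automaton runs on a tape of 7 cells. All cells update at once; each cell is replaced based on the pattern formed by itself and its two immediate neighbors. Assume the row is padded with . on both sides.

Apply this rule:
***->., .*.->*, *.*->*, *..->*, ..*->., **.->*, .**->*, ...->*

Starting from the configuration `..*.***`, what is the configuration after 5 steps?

*.***.*

step 1: *.***.*
step 2: ***.***
step 3: *.***.*  (repeats step 1; period 2)
step 5: *.***.*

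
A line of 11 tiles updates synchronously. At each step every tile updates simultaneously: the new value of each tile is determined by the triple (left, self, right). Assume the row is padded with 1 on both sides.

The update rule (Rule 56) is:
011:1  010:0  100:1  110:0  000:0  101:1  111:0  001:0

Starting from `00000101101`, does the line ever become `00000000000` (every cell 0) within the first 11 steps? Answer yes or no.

no

step 1: 10000011011
step 2: 01000010110
step 3: 10100001101
step 4: 01010001011
step 5: 10101000110
step 6: 01010100101
step 7: 10101010011
step 8: 01010101010
step 9: 10101010101
step 10: 01010101011
step 11: 10101010110
step 11 is 10101010110, still not uniform 0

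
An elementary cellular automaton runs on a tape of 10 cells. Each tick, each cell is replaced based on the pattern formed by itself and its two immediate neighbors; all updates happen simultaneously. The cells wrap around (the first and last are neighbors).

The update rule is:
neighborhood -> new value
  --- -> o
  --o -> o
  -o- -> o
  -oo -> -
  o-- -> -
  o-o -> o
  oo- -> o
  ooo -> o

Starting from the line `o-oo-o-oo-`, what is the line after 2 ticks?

oo-oooo-oo
ooo-oooo-o

ooo-oooo-o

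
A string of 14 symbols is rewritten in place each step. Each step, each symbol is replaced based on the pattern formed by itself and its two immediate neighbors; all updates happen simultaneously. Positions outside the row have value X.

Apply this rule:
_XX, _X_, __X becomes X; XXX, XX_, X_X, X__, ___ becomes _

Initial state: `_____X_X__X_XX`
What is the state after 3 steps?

__XX__XX_X_XX_

____XX_X_XX_X_
___XX__X_X__X_
__XX__XX_X_XX_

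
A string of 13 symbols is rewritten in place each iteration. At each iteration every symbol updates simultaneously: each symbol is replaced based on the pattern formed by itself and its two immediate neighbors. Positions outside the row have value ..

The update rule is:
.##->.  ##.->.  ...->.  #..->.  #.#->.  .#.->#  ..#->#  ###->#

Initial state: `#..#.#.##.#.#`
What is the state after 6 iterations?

#.##.#....#.#
#....#...##.#
#...##..#...#
#..#...##..##
#.##..#...#..
#....##..##..

#....##..##..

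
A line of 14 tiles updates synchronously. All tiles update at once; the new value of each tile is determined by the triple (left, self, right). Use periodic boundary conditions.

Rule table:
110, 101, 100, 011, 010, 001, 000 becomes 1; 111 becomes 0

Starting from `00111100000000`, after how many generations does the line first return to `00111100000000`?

2

11100111111111
00111100000000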